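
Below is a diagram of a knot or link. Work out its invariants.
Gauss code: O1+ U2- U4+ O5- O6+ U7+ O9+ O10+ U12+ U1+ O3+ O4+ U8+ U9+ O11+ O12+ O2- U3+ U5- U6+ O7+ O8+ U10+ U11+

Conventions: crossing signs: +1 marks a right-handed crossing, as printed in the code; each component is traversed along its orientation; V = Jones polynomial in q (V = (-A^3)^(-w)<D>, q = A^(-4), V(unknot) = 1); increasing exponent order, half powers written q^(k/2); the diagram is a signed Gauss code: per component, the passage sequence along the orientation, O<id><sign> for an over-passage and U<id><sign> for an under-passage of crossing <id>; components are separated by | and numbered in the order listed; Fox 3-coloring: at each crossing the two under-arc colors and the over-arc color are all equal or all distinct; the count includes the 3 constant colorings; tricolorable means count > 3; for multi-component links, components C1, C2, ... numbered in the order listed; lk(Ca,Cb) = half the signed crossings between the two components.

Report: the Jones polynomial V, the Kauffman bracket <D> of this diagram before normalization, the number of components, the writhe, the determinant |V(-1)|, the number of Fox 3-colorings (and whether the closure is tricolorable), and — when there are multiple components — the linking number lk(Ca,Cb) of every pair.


Jones polynomial: V(q) = q^3 + q^5 - q^8
<D> = -A^-8 + A^4 + A^12; writhe +8
components 1, writhe +8 (12 crossings)
3-colorings: 9 of 3^12, det 3 — tricolorable
note: w = +8 shifts under R1 moves; the (-A^3)^(-8) factor cancels that in V


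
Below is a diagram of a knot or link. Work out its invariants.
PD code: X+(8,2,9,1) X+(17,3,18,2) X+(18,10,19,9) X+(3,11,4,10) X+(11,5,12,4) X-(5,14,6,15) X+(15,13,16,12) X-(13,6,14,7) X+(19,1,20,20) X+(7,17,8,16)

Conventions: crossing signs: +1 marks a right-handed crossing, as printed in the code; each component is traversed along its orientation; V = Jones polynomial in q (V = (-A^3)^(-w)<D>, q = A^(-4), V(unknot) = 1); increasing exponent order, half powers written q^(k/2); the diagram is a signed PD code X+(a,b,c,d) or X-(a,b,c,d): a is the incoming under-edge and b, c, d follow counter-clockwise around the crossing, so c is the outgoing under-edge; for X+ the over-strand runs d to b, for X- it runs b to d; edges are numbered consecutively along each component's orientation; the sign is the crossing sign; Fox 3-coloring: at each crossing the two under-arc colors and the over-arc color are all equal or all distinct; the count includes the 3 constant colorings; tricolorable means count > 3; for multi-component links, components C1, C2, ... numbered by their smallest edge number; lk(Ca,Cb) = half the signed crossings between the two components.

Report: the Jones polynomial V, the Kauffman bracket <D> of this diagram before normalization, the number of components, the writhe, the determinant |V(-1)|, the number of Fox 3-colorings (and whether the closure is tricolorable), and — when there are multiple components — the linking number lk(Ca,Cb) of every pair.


V = 1 - q + 2q^2 - 2q^3 + 3q^4 - 3q^5 + 2q^6 - 2q^7 + q^8
<D> = A^-14 - 2A^-10 + 2A^-6 - 3A^-2 + 3A^2 - 2A^6 + 2A^10 - A^14 + A^18 (w = +6)
1 component over 10 crossings, w = +6
3 Fox colorings among 3^10, |V(-1)| = 17: not tricolorable
why: the span of V is 8, forcing >= 8 crossings in any diagram


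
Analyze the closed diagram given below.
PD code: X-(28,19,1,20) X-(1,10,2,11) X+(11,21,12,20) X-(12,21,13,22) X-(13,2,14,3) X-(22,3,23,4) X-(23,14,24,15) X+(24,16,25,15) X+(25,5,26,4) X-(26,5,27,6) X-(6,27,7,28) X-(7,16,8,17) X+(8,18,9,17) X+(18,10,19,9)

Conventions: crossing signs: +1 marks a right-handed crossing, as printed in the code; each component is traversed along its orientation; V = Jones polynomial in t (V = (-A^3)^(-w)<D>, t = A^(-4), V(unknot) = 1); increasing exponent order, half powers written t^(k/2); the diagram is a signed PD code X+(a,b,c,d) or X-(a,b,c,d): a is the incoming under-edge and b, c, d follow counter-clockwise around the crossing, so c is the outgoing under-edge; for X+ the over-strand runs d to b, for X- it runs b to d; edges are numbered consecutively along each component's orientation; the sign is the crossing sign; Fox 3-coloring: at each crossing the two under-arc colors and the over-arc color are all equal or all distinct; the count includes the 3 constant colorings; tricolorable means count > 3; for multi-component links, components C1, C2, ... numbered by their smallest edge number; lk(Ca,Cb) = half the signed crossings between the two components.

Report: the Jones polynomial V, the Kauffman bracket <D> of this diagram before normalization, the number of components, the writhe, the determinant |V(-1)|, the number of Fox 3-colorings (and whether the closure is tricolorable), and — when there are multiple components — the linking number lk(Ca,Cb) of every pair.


V = -t^-6 + t^-5 - t^-4 + 2t^-3 - t^-2 + t^-1
<D> = A^-8 - A^-4 + 2 - A^4 + A^8 - A^12 (w = -4)
1 component over 14 crossings, w = -4
3 Fox colorings among 3^14, |V(-1)| = 7: not tricolorable
why: the span of V is 5, forcing >= 5 crossings in any diagram


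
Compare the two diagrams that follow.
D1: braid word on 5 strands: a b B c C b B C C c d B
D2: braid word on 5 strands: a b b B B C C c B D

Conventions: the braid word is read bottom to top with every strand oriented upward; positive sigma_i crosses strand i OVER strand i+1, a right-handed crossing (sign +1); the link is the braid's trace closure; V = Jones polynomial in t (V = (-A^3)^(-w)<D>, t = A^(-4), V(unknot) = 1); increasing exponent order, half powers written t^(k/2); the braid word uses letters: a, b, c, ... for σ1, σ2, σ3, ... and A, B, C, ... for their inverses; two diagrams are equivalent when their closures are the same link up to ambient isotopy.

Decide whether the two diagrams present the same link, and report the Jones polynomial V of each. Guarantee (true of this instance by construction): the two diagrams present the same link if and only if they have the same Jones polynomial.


equivalent: yes
D1 (bracket 1; 12 crossings at w = 0): V = 1
D2 (bracket A^-6; 10 crossings at w = -2): V = 1
key observation: one V(t) for all 2 diagrams — one class (guaranteed)


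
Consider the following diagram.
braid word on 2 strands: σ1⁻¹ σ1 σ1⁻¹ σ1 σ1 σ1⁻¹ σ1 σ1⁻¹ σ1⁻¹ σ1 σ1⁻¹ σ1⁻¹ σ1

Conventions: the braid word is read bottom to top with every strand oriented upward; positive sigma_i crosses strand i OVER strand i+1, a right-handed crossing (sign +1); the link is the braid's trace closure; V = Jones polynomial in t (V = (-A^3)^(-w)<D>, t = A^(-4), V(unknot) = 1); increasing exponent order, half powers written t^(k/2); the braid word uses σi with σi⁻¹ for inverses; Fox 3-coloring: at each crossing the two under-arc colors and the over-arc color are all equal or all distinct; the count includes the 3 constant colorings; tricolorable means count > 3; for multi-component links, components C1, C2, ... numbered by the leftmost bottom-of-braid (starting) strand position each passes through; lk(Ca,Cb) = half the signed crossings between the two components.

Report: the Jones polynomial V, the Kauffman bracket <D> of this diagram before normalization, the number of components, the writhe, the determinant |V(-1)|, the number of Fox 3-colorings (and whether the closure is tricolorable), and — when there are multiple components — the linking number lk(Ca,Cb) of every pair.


V(t) = 1
bracket: -A^-3, w = -1
1 component, writhe -1, over 13 crossings
det 1, colorings 3 of 3^13 — not tricolorable
observation: one generator, power 1: the (2,1) torus pattern


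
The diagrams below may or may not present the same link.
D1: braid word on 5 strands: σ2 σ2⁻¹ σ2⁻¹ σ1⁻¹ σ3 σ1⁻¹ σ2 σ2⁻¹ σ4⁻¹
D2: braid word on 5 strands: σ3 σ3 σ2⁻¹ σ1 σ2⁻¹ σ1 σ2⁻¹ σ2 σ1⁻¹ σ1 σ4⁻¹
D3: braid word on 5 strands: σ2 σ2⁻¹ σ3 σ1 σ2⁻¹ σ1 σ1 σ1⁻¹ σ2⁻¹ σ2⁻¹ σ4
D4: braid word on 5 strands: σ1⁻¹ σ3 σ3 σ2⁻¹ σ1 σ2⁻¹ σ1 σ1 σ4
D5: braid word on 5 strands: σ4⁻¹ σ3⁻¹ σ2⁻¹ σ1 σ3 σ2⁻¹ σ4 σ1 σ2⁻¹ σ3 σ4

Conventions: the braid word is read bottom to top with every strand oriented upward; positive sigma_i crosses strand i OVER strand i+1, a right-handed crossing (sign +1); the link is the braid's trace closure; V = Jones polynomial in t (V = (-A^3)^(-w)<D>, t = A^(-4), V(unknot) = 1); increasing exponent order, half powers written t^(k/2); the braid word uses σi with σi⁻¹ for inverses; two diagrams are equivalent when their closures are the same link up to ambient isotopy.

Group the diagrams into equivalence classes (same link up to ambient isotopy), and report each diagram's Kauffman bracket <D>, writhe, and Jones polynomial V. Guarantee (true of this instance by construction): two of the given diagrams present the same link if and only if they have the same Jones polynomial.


classes: {D1} | {D2, D4} | {D3, D5}
V(D1) = -t^(-5/2) - t^(-1/2)  [9 crossings, <D> = A^-7 + A, w = -3]
D2 (bracket A^-15 - A^-11 + 2A^-7 - 2A^-3 + 2A - A^5 + A^9; 11 crossings at w = +1): V = -t^(-3/2) + t^(-1/2) - 2t^(1/2) + 2t^(3/2) - 2t^(5/2) + t^(7/2) - t^(9/2)
V(D3) = t^(-7/2) - 2t^(-5/2) + t^(-3/2) - 2t^(-1/2) + t^(1/2) - t^(3/2)  (w +1, c 11, <D> = A^-3 - A + 2A^5 - A^9 + 2A^13 - A^17)
D4 (bracket A^-9 - A^-5 + 2A^-1 - 2A^3 + 2A^7 - A^11 + A^15; 9 crossings at w = +3): V = -t^(-3/2) + t^(-1/2) - 2t^(1/2) + 2t^(3/2) - 2t^(5/2) + t^(7/2) - t^(9/2)
V(D5) = t^(-7/2) - 2t^(-5/2) + t^(-3/2) - 2t^(-1/2) + t^(1/2) - t^(3/2)  [11 crossings, <D> = A^-3 - A + 2A^5 - A^9 + 2A^13 - A^17, w = +1]
insight: 3 values of V(t) split the 5 diagrams


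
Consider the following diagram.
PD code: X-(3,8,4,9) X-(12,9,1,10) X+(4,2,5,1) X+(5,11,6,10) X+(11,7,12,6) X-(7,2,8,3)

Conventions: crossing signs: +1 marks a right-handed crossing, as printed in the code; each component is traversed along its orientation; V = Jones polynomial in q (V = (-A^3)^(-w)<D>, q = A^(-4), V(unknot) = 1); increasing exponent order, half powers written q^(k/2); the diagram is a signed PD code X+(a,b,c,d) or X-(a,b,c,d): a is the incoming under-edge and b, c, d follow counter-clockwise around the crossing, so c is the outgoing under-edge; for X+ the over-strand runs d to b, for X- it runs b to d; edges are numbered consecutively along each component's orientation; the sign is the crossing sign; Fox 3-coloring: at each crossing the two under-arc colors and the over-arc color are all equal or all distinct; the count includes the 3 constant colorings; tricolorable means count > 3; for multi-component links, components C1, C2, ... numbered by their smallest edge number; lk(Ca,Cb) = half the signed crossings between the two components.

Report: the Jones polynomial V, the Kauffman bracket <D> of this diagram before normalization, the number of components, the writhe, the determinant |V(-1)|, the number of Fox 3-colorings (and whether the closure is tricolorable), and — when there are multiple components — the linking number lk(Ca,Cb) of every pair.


V(q) = q^-2 - q^-1 + 1 - q + q^2
bracket: A^-8 - A^-4 + 1 - A^4 + A^8, w = 0
1 component, writhe 0, over 6 crossings
det 5, colorings 3 of 3^6 — not tricolorable
observation: w = 0 (over 6 crossings) is diagram-only; (-A^3)^(0) removes it from V


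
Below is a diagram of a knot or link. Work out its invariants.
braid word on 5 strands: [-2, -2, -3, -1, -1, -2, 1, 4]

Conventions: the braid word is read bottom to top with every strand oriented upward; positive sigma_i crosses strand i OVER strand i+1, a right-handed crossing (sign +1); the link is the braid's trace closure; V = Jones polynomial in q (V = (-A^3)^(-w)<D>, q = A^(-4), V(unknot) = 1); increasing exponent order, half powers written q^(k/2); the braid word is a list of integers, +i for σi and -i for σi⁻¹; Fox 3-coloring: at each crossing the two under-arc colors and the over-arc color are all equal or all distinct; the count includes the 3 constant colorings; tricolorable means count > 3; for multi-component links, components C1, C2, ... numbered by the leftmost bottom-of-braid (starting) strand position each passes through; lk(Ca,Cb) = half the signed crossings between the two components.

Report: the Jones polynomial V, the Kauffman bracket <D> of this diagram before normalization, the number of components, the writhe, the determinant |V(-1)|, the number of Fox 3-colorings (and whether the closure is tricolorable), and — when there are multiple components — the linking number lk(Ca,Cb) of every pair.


V(q) = -q^-6 + q^-5 - q^-4 + 2q^-3 - q^-2 + q^-1
bracket: A^-8 - A^-4 + 2 - A^4 + A^8 - A^12, w = -4
1 component, writhe -4, over 8 crossings
det 7, colorings 3 of 3^8 — not tricolorable
observation: w = -4 (over 8 crossings) is diagram-only; (-A^3)^(4) removes it from V


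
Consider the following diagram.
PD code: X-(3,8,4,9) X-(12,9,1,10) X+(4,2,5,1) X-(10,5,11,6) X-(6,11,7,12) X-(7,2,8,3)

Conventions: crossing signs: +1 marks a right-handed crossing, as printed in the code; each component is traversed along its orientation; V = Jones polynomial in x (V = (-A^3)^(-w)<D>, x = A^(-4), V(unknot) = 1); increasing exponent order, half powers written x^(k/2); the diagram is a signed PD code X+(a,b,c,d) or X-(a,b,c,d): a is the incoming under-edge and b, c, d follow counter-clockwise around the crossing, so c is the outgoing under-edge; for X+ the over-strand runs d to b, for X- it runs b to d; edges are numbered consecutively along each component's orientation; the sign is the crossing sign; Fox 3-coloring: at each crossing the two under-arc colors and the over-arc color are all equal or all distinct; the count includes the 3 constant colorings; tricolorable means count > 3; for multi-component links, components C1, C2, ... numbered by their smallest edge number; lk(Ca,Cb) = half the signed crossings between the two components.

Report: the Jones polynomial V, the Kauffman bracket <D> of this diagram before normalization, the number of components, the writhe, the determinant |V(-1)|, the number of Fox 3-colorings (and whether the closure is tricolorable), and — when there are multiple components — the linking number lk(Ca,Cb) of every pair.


V = -x^-6 + x^-5 - x^-4 + 2x^-3 - x^-2 + x^-1
<D> = A^-8 - A^-4 + 2 - A^4 + A^8 - A^12 (w = -4)
1 component over 6 crossings, w = -4
3 Fox colorings among 3^6, |V(-1)| = 7: not tricolorable
why: V spans 5 powers of x: at least 5 crossings in any diagram


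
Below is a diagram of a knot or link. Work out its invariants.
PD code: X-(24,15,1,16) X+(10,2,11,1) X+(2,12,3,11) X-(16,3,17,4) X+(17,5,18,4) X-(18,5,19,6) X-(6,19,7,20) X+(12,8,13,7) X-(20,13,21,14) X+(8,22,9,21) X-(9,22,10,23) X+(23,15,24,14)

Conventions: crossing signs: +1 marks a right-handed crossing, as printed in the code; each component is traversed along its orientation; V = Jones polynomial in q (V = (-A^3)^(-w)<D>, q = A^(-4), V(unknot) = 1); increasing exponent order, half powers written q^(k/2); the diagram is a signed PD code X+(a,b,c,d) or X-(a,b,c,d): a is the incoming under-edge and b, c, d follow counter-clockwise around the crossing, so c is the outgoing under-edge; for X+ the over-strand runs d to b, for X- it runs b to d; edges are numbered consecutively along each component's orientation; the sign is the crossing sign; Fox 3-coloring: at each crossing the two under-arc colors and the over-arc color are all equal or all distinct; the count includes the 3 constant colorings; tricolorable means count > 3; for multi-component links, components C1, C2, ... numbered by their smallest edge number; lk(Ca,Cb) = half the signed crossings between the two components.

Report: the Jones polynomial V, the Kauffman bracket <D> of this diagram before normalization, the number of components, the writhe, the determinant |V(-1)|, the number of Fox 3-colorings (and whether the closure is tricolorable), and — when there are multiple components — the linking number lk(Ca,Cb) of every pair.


V(q) = -q^-3 + 2q^-2 - 2q^-1 + 3 - 2q + 2q^2 - q^3
bracket: -A^-12 + 2A^-8 - 2A^-4 + 3 - 2A^4 + 2A^8 - A^12, w = 0
1 component, writhe 0, over 12 crossings
det 13, colorings 3 of 3^12 — not tricolorable
observation: V spans 6 powers of q: at least 6 crossings in any diagram


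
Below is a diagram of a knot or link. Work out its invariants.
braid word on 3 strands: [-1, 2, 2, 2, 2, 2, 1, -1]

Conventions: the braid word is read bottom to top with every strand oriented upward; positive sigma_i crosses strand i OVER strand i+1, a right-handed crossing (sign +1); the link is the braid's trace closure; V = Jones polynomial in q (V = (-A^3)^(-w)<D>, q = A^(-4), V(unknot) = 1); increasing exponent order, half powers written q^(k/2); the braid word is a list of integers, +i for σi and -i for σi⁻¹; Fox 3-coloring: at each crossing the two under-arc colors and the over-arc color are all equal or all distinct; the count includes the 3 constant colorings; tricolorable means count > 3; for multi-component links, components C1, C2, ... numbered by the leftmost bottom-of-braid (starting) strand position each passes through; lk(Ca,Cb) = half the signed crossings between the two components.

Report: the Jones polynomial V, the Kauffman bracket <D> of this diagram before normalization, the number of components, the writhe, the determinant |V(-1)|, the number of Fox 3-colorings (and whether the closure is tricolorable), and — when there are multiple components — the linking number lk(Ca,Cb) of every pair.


V = q^2 + q^4 - q^5 + q^6 - q^7
<D> = -A^-16 + A^-12 - A^-8 + A^-4 + A^4 (w = +4)
1 component over 8 crossings, w = +4
3 Fox colorings among 3^8, |V(-1)| = 5: not tricolorable
why: the word shrinks to σ1⁻¹ σ2 σ2 σ2 σ2 σ2 after cancelling


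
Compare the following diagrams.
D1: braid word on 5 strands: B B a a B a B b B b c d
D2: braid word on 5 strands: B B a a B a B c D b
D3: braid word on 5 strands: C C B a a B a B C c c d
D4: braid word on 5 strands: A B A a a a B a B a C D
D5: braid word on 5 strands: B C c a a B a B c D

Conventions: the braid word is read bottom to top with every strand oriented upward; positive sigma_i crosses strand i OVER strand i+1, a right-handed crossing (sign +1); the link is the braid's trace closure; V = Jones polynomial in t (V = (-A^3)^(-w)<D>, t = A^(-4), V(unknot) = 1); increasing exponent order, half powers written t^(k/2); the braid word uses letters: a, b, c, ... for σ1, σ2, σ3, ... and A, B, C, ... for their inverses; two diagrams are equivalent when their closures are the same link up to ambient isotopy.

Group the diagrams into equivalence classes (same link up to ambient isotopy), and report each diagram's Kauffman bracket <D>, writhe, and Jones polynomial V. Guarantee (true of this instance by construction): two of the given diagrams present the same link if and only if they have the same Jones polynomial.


equivalence classes: {D1, D2, D3, D4, D5}
D1 (bracket -A^-6 + 2A^-2 - 2A^2 + 3A^6 - 2A^10 + 2A^14 - A^18; 12 crossings at w = +2): V = -t^-3 + 2t^-2 - 2t^-1 + 3 - 2t + 2t^2 - t^3
D2 (bracket -A^-12 + 2A^-8 - 2A^-4 + 3 - 2A^4 + 2A^8 - A^12; 10 crossings at w = 0): V = -t^-3 + 2t^-2 - 2t^-1 + 3 - 2t + 2t^2 - t^3
V(D3) = -t^-3 + 2t^-2 - 2t^-1 + 3 - 2t + 2t^2 - t^3  [12 crossings, <D> = -A^-12 + 2A^-8 - 2A^-4 + 3 - 2A^4 + 2A^8 - A^12, w = 0]
D4 (bracket -A^-18 + 2A^-14 - 2A^-10 + 3A^-6 - 2A^-2 + 2A^2 - A^6; 12 crossings at w = -2): V = -t^-3 + 2t^-2 - 2t^-1 + 3 - 2t + 2t^2 - t^3
D5 (bracket -A^-12 + 2A^-8 - 2A^-4 + 3 - 2A^4 + 2A^8 - A^12; 10 crossings at w = 0): V = -t^-3 + 2t^-2 - 2t^-1 + 3 - 2t + 2t^2 - t^3
key observation: all 5 diagrams share one V(t), hence one class


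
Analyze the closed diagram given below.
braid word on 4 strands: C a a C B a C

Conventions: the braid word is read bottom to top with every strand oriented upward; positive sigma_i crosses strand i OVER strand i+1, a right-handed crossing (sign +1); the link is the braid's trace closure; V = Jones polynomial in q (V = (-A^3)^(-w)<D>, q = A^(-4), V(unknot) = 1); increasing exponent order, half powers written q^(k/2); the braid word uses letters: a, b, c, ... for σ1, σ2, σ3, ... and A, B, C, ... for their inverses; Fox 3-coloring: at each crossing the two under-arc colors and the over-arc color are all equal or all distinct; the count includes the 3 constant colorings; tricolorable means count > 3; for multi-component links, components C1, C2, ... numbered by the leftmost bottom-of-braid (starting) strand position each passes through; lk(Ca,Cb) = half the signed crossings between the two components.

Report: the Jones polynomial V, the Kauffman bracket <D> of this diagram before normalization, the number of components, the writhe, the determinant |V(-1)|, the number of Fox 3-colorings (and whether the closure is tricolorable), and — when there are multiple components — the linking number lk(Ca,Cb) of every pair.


V = -q^-3 + q^-2 - q^-1 + 3 - q + q^2 - q^3
<D> = A^-15 - A^-11 + A^-7 - 3A^-3 + A - A^5 + A^9 (w = -1)
1 component over 7 crossings, w = -1
27 Fox colorings among 3^7, |V(-1)| = 9: tricolorable
why: palindromic: swapping q for 1/q fixes V


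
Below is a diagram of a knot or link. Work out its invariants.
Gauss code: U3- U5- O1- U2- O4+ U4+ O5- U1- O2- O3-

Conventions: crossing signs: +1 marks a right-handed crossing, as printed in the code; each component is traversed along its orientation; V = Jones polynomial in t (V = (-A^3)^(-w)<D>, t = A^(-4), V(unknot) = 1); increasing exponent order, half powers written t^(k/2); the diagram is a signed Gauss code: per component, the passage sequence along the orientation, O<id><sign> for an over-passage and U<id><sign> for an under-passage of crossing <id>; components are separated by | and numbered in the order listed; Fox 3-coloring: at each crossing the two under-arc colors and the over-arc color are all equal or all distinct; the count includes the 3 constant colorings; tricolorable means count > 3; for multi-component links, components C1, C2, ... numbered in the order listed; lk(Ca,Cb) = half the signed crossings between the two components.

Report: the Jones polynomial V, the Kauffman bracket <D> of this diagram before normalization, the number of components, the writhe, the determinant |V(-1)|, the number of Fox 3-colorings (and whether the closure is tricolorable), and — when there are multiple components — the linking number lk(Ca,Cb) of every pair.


V = -t^-4 + t^-3 + t^-1
<D> = -A^-5 - A^3 + A^7 (w = -3)
1 component over 5 crossings, w = -3
9 Fox colorings among 3^5, |V(-1)| = 3: tricolorable
why: V spans 3 powers of t: at least 3 crossings in any diagram


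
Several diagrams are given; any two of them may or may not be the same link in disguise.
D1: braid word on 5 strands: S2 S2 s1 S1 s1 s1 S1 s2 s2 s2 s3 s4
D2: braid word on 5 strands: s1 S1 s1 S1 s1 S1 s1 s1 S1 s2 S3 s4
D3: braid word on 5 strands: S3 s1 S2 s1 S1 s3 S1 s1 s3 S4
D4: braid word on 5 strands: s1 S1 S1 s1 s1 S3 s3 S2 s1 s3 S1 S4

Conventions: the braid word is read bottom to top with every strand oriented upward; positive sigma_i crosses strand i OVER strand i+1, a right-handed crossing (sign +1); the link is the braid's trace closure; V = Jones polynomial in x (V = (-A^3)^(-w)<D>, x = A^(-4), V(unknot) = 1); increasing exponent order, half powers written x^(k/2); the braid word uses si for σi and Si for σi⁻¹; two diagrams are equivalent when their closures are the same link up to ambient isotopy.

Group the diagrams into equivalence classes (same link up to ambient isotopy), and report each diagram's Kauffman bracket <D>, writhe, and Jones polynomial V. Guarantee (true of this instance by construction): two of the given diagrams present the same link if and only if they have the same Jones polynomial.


equivalence classes: {D1, D2, D3, D4}
D1 (bracket A^12; 12 crossings at w = +4): V = 1
V(D2) = 1  (w +2, c 12, <D> = A^6)
V(D3) = 1  [10 crossings, <D> = 1, w = 0]
V(D4) = 1  [12 crossings, <D> = 1, w = 0]
key observation: all 4 diagrams share one V(x), hence one class


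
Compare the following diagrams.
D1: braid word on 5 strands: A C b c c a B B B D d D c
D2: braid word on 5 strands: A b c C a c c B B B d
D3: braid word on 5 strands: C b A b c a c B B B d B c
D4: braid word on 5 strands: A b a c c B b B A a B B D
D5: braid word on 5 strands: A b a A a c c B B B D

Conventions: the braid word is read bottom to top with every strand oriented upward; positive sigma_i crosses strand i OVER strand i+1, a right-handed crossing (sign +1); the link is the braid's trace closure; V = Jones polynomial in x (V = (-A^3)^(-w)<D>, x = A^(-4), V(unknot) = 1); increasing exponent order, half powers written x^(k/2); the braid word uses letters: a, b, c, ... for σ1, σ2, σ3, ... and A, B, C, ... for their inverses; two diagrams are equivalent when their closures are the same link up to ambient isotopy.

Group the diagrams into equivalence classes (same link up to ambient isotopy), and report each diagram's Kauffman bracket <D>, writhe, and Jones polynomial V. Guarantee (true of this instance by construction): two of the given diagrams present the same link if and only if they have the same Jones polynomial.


grouping into links: {D1, D2, D3, D4, D5}
V(D1) = x^(-7/2) - x^(-5/2) + x^(-3/2) - 2x^(-1/2) - x^(3/2)  (w -1, c 13, <D> = A^-9 + 2A^-1 - A^3 + A^7 - A^11)
V(D2) = x^(-7/2) - x^(-5/2) + x^(-3/2) - 2x^(-1/2) - x^(3/2)  (w +1, c 11, <D> = A^-3 + 2A^5 - A^9 + A^13 - A^17)
V(D3) = x^(-7/2) - x^(-5/2) + x^(-3/2) - 2x^(-1/2) - x^(3/2)  [13 crossings, <D> = A^-3 + 2A^5 - A^9 + A^13 - A^17, w = +1]
V(D4) = x^(-7/2) - x^(-5/2) + x^(-3/2) - 2x^(-1/2) - x^(3/2)  (w -1, c 13, <D> = A^-9 + 2A^-1 - A^3 + A^7 - A^11)
D5 (bracket A^-9 + 2A^-1 - A^3 + A^7 - A^11; 11 crossings at w = -1): V = x^(-7/2) - x^(-5/2) + x^(-3/2) - 2x^(-1/2) - x^(3/2)
why: one V(x) for all 5 diagrams — one class (guaranteed)


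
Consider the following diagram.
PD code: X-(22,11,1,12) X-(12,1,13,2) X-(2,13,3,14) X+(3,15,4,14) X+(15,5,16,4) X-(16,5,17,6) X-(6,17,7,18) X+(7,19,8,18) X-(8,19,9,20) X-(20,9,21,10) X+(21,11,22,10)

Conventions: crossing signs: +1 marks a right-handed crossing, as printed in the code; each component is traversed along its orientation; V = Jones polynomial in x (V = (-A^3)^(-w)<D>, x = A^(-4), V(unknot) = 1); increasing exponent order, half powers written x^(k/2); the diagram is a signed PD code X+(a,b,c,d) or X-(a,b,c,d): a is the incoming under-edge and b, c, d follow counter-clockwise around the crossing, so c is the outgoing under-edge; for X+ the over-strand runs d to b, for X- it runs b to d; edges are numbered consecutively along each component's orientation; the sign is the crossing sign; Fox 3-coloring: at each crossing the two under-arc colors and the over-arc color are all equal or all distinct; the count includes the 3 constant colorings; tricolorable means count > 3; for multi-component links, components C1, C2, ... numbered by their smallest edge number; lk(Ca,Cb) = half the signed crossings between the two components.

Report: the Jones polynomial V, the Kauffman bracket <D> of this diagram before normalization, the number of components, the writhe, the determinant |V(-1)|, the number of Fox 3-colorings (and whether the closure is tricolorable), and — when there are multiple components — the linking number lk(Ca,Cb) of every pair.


V(x) = -x^-4 + x^-3 + x^-1
bracket: -A^-5 - A^3 + A^7, w = -3
1 component, writhe -3, over 11 crossings
det 3, colorings 9 of 3^11 — tricolorable
observation: V spans 3 powers of x: at least 3 crossings in any diagram


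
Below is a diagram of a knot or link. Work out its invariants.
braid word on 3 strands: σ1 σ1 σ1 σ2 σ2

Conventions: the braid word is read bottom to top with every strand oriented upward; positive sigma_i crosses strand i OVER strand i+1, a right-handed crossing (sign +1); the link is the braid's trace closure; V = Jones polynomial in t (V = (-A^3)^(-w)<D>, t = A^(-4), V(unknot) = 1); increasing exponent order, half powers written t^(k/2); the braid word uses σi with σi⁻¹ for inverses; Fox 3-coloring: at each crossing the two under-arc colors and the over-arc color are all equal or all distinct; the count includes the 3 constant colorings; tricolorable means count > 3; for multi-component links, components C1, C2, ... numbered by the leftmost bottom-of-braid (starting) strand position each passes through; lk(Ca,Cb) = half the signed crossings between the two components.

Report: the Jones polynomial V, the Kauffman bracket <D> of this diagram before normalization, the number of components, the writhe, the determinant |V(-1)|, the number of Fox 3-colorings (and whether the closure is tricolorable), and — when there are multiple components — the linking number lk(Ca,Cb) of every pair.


V = -t^(3/2) - 2t^(7/2) + t^(9/2) - t^(11/2) + t^(13/2)
<D> = -A^-11 + A^-7 - A^-3 + 2A + A^9 (w = +5)
2 components over 5 crossings, w = +5
lk(C1,C2): +1
9 Fox colorings among 3^5, |V(-1)| = 6: tricolorable
why: |V(-1)| = 6: so tricolorable, since 3 divides 6


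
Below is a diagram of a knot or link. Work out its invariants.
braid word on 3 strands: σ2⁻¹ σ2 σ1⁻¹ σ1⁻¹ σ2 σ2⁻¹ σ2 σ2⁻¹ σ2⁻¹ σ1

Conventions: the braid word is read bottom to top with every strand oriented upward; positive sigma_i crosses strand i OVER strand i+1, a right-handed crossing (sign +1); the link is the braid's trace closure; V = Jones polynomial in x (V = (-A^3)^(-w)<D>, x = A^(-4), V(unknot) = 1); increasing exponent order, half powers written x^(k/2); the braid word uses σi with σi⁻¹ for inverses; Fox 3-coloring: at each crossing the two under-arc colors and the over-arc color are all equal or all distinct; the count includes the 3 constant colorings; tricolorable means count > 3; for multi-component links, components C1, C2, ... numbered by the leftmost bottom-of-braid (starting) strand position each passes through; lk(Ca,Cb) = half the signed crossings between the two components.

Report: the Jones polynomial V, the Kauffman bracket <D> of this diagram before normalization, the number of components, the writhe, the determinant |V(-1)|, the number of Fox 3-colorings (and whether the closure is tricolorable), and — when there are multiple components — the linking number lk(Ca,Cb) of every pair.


V = 1
<D> = A^-6 (w = -2)
1 component over 10 crossings, w = -2
3 Fox colorings among 3^10, |V(-1)| = 1: not tricolorable
why: w = -2 shifts under R1 moves; the (-A^3)^(2) factor cancels that in V


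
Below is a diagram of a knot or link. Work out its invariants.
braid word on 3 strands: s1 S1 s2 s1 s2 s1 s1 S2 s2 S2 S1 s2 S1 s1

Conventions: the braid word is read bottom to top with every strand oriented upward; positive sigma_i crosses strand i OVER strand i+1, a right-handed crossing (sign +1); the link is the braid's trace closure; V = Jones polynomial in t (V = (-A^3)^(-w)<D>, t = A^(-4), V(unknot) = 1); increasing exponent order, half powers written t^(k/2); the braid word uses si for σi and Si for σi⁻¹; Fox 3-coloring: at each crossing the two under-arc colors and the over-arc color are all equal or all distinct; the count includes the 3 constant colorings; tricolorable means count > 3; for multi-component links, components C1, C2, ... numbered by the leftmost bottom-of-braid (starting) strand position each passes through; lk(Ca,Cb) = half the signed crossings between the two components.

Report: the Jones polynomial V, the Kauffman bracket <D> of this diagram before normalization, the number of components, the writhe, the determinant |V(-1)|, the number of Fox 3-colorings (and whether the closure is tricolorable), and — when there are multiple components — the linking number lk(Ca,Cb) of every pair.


V = t + t^2 + t^3 + t^6
<D> = A^-12 + 1 + A^4 + A^8 (w = +4)
3 components over 14 crossings, w = +4
lk(C1,C2): 0
lk(C1,C3) = 0
linking number lk(C2,C3) = +2
9 Fox colorings among 3^14, |V(-1)| = 0: tricolorable
why: the 3 component pairs carry total linking +2


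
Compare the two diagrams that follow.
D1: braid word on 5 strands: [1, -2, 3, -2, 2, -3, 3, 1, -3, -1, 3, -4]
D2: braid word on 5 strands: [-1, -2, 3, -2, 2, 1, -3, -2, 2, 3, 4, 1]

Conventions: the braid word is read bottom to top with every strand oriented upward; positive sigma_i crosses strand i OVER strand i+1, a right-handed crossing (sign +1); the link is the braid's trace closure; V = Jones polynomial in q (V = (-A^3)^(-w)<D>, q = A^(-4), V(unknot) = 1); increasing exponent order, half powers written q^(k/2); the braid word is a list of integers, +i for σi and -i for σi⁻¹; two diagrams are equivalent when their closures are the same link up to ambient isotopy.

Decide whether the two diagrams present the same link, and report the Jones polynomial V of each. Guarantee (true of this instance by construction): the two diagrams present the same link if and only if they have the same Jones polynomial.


equivalent: yes
D1 (bracket 1; 12 crossings at w = 0): V = 1
V(D2) = 1  (w +2, c 12, <D> = A^6)
key observation: all 2 diagrams share one V(q), hence one class


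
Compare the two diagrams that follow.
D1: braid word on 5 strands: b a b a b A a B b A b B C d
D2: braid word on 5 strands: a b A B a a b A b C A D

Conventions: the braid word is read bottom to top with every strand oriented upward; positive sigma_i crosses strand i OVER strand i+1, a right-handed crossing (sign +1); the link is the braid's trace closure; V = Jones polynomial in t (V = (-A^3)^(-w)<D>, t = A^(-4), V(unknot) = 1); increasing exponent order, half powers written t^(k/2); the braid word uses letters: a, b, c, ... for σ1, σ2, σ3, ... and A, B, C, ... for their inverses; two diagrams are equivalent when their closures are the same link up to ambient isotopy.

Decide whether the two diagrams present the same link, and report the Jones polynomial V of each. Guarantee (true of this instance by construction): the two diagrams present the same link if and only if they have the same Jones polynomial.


same link: no
V(D1) = t + 2t^3 + t^5  [14 crossings, <D> = A^-8 + 2 + A^8, w = +4]
V(D2) = t^-1 + 2t - t^2 + 2t^3 - t^4 + t^5  [12 crossings, <D> = A^-20 - A^-16 + 2A^-12 - A^-8 + 2A^-4 + A^4, w = 0]
insight: comparing 2 Jones polynomials yields 2 groups


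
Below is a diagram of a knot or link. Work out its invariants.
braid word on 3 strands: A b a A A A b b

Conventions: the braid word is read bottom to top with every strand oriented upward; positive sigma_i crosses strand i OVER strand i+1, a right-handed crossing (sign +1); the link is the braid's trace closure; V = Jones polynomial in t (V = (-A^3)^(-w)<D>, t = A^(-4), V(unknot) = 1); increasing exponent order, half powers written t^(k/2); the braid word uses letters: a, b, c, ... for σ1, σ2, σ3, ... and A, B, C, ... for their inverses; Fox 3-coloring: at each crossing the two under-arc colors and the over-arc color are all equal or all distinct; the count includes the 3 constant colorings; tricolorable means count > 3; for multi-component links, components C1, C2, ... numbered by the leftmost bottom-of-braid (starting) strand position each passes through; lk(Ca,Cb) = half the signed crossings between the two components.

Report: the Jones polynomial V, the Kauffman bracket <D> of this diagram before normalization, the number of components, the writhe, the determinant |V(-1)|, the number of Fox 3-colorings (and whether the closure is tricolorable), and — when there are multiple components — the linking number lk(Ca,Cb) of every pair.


V = -t^-3 + 2t^-2 - 2t^-1 + 3 - 2t + 2t^2 - t^3
<D> = -A^-12 + 2A^-8 - 2A^-4 + 3 - 2A^4 + 2A^8 - A^12 (w = 0)
1 component over 8 crossings, w = 0
3 Fox colorings among 3^8, |V(-1)| = 13: not tricolorable
why: V spans 6 powers of t: at least 6 crossings in any diagram


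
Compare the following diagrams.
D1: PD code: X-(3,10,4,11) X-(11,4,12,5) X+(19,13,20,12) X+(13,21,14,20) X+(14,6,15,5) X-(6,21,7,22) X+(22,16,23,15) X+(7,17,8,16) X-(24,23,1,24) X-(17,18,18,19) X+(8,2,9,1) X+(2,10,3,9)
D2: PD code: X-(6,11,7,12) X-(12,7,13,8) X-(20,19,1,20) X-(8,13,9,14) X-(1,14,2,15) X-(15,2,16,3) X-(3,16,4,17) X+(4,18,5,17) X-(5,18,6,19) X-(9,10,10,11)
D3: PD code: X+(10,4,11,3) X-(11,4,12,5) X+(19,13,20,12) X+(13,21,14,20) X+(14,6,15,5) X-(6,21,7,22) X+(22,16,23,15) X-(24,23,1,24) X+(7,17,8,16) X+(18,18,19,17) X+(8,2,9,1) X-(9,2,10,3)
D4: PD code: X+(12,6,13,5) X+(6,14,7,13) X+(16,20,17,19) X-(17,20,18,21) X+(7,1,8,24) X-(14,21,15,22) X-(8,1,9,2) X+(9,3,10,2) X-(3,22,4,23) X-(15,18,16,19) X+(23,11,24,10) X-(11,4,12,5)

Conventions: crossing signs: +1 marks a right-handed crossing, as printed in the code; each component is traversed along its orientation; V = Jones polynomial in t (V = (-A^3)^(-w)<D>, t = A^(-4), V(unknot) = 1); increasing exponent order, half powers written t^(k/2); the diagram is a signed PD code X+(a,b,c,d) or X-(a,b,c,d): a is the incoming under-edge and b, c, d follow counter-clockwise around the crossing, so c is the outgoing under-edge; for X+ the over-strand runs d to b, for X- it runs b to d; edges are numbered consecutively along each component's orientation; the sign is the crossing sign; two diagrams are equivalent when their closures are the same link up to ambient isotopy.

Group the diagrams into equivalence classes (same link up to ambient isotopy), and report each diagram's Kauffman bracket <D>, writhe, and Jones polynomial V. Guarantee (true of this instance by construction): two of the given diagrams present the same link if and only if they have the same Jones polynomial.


equivalence classes: {D1, D3} | {D2} | {D4}
D1 (bracket -A^-18 + A^-14 - A^-10 + 2A^-6 - A^-2 + A^2; 12 crossings at w = +2): V = t - t^2 + 2t^3 - t^4 + t^5 - t^6
V(D2) = t^-8 - 2t^-7 + t^-6 - 2t^-5 + 2t^-4 + t^-2  (w -8, c 10, <D> = A^-16 + 2A^-8 - 2A^-4 + 1 - 2A^4 + A^8)
V(D3) = t - t^2 + 2t^3 - t^4 + t^5 - t^6  (w +4, c 12, <D> = -A^-12 + A^-8 - A^-4 + 2 - A^4 + A^8)
D4 (bracket 1; 12 crossings at w = 0): V = 1
observation: 3 classes among 4 diagrams; unequal V(t) rules out equality


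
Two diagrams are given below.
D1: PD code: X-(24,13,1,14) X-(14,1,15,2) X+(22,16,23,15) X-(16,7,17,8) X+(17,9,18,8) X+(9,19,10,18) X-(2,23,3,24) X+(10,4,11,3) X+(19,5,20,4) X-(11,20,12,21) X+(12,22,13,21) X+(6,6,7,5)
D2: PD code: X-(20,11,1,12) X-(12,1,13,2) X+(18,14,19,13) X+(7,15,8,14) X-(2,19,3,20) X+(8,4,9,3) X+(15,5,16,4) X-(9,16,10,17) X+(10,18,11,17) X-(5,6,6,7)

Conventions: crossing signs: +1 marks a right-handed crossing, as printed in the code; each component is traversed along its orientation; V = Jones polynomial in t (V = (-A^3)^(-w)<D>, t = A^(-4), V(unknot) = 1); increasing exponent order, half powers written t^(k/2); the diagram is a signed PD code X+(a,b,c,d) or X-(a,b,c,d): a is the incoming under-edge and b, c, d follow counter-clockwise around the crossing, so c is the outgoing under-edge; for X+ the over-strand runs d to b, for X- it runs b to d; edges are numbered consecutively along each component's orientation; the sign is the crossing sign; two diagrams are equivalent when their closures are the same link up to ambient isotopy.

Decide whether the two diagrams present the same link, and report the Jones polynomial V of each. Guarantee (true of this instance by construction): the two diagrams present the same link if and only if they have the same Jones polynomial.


equivalent: yes
V(D1) = -t^-3 + 2t^-2 - 2t^-1 + 3 - 2t + 2t^2 - t^3  (w +2, c 12, <D> = -A^-6 + 2A^-2 - 2A^2 + 3A^6 - 2A^10 + 2A^14 - A^18)
V(D2) = -t^-3 + 2t^-2 - 2t^-1 + 3 - 2t + 2t^2 - t^3  [10 crossings, <D> = -A^-12 + 2A^-8 - 2A^-4 + 3 - 2A^4 + 2A^8 - A^12, w = 0]
key observation: Reidemeister moves carry D1 (12 crossings) to D2 (10)


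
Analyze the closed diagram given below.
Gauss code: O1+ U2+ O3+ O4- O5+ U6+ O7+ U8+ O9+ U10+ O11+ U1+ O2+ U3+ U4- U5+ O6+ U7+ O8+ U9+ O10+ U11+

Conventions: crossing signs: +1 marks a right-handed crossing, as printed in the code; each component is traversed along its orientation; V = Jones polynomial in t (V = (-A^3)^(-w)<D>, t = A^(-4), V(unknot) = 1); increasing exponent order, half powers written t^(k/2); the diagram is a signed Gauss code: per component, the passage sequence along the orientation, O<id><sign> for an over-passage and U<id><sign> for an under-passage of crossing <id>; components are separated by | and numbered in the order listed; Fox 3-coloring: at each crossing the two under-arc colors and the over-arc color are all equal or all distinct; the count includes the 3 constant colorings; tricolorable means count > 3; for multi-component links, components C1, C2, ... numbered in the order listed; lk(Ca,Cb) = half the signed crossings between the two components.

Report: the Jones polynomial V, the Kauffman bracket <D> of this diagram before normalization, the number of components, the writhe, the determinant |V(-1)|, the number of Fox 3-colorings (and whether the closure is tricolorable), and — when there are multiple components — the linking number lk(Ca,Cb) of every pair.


V = t^4 + t^6 - t^7 + t^8 - t^9 + t^10 - t^11 + t^12 - t^13
<D> = A^-25 - A^-21 + A^-17 - A^-13 + A^-9 - A^-5 + A^-1 - A^3 - A^11 (w = +9)
1 component over 11 crossings, w = +9
9 Fox colorings among 3^11, |V(-1)| = 9: tricolorable
why: w = +9 shifts under R1 moves; the (-A^3)^(-9) factor cancels that in V
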